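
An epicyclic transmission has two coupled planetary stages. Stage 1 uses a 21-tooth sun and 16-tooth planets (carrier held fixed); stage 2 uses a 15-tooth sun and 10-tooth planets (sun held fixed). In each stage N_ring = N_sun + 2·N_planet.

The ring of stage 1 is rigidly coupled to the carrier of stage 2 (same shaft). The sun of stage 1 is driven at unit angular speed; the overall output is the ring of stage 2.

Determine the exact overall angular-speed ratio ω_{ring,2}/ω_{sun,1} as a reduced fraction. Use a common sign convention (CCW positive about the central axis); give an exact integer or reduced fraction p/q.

Stage 1: N_ring = 21 + 2·16 = 53
Stage 1: 21(ω_s−ω_c) = −53(ω_r−ω_c),  ω_c=0, ω_s=1
Stage 1: ω_r = 0 − (21/53)(1−0) = -21/53
  ⇒ ω_r¹/ω_s¹ = -21/53
Stage 2: N_ring = 15 + 2·10 = 35
Stage 2: 15(ω_s−ω_c) = −35(ω_r−ω_c),  ω_s=0, ω_c=1
Stage 2: ω_r = 1 − (15/35)(0−1) = 10/7
  ⇒ ω_r²/ω_c² = 10/7
Coupling ω_c² = ω_r¹ ⇒ overall = -21/53 × 10/7 = -30/53

-30/53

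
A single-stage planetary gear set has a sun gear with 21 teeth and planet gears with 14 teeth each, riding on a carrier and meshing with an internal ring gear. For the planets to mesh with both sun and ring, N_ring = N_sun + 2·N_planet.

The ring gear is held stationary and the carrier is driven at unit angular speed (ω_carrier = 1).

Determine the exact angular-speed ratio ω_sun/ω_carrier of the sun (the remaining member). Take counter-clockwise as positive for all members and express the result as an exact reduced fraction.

N_ring = 21 + 2·14 = 49
21(ω_s−ω_c) = −49(ω_r−ω_c),  ω_r=0, ω_c=1
ω_s = 1 − (49/21)(0−1) = 10/3
ω_s/ω_c = 10/3

10/3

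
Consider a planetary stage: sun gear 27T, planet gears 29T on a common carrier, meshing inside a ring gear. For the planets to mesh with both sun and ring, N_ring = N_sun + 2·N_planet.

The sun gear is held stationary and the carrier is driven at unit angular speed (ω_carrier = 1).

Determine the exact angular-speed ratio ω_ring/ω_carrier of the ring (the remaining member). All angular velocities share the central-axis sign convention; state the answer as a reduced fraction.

112/85

N_ring = 27 + 2·29 = 85
27(ω_s−ω_c) = −85(ω_r−ω_c),  ω_s=0, ω_c=1
ω_r = 1 − (27/85)(0−1) = 112/85
ω_r/ω_c = 112/85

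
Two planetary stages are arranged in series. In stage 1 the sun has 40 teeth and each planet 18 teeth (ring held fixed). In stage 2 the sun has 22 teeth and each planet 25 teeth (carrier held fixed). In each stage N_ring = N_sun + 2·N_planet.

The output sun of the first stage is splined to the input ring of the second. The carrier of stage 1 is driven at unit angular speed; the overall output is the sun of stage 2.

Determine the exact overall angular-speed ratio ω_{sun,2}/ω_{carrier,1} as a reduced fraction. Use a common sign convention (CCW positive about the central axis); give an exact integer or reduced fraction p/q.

Stage 1: N_ring = 40 + 2·18 = 76
Stage 1: 40(ω_s−ω_c) = −76(ω_r−ω_c),  ω_r=0, ω_c=1
Stage 1: ω_s = 1 − (76/40)(0−1) = 29/10
  ⇒ ω_s¹/ω_c¹ = 29/10
Stage 2: N_ring = 22 + 2·25 = 72
Stage 2: 22(ω_s−ω_c) = −72(ω_r−ω_c),  ω_c=0, ω_r=1
Stage 2: ω_s = 0 − (72/22)(1−0) = -36/11
  ⇒ ω_s²/ω_r² = -36/11
Coupling ω_r² = ω_s¹ ⇒ overall = 29/10 × -36/11 = -522/55

-522/55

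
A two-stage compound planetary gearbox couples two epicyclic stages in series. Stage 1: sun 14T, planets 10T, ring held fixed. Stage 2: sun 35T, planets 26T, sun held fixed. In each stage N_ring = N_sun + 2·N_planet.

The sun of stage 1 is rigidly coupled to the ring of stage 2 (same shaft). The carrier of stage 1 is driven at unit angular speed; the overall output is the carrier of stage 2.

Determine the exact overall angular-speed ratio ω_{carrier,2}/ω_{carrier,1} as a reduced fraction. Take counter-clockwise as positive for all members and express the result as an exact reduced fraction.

Stage 1: N_ring = 14 + 2·10 = 34
Stage 1: 14(ω_s−ω_c) = −34(ω_r−ω_c),  ω_r=0, ω_c=1
Stage 1: ω_s = 1 − (34/14)(0−1) = 24/7
  ⇒ ω_s¹/ω_c¹ = 24/7
Stage 2: N_ring = 35 + 2·26 = 87
Stage 2: 35(ω_s−ω_c) = −87(ω_r−ω_c),  ω_s=0, ω_r=1
Stage 2: 35(0−ω_c) = −87(1−ω_c)  ⇒  122ω_c = 87  ⇒  ω_c = 87/122
  ⇒ ω_c²/ω_r² = 87/122
Coupling ω_r² = ω_s¹ ⇒ overall = 24/7 × 87/122 = 1044/427

1044/427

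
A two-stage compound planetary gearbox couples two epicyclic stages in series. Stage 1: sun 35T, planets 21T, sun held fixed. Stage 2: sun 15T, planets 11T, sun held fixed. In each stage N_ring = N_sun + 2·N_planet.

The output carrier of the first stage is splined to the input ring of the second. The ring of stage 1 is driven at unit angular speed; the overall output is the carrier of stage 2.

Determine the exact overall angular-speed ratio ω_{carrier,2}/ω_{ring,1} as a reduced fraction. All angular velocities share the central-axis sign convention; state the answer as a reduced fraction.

Stage 1: N_ring = 35 + 2·21 = 77
Stage 1: 35(ω_s−ω_c) = −77(ω_r−ω_c),  ω_s=0, ω_r=1
Stage 1: 35(0−ω_c) = −77(1−ω_c)  ⇒  112ω_c = 77  ⇒  ω_c = 11/16
  ⇒ ω_c¹/ω_r¹ = 11/16
Stage 2: N_ring = 15 + 2·11 = 37
Stage 2: 15(ω_s−ω_c) = −37(ω_r−ω_c),  ω_s=0, ω_r=1
Stage 2: 15(0−ω_c) = −37(1−ω_c)  ⇒  52ω_c = 37  ⇒  ω_c = 37/52
  ⇒ ω_c²/ω_r² = 37/52
Coupling ω_r² = ω_c¹ ⇒ overall = 11/16 × 37/52 = 407/832

407/832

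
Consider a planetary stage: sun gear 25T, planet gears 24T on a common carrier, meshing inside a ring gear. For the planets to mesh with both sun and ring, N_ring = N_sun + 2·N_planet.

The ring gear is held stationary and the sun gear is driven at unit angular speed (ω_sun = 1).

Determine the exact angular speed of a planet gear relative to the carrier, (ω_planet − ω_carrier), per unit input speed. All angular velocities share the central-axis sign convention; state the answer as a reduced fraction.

-1825/2352

N_ring = 25 + 2·24 = 73
25(ω_s−ω_c) = −73(ω_r−ω_c),  ω_r=0, ω_s=1
25(1−ω_c) = −73(0−ω_c)  ⇒  98ω_c = 25  ⇒  ω_c = 25/98
sun–planet: 25·(1−25/98) = −24·(ω_p−ω_c)  ⇒  ω_p−ω_c = −(25/24)·(73/98) = -1825/2352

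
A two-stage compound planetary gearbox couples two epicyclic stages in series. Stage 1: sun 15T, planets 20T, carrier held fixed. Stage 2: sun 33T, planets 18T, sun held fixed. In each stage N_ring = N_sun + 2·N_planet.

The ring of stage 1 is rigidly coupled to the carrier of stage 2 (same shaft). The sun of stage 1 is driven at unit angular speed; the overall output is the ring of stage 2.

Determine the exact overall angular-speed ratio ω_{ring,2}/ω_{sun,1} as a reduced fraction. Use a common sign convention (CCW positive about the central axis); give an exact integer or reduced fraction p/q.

Stage 1: N_ring = 15 + 2·20 = 55
Stage 1: 15(ω_s−ω_c) = −55(ω_r−ω_c),  ω_c=0, ω_s=1
Stage 1: ω_r = 0 − (15/55)(1−0) = -3/11
  ⇒ ω_r¹/ω_s¹ = -3/11
Stage 2: N_ring = 33 + 2·18 = 69
Stage 2: 33(ω_s−ω_c) = −69(ω_r−ω_c),  ω_s=0, ω_c=1
Stage 2: ω_r = 1 − (33/69)(0−1) = 34/23
  ⇒ ω_r²/ω_c² = 34/23
Coupling ω_c² = ω_r¹ ⇒ overall = -3/11 × 34/23 = -102/253

-102/253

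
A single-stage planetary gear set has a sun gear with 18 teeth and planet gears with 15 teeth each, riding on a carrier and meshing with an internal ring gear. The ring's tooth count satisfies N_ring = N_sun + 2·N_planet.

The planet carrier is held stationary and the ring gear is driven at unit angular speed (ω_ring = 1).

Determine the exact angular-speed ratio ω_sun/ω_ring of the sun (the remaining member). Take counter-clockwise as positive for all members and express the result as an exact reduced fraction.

-8/3

N_ring = 18 + 2·15 = 48
18(ω_s−ω_c) = −48(ω_r−ω_c),  ω_c=0, ω_r=1
ω_s = 0 − (48/18)(1−0) = -8/3
ω_s/ω_r = -8/3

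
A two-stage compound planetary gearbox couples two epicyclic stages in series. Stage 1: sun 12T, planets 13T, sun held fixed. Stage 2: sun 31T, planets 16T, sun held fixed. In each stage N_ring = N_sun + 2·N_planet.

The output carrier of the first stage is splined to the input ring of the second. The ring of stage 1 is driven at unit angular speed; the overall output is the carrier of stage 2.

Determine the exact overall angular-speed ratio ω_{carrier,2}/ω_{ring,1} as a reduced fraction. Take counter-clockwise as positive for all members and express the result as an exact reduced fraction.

Stage 1: N_ring = 12 + 2·13 = 38
Stage 1: 12(ω_s−ω_c) = −38(ω_r−ω_c),  ω_s=0, ω_r=1
Stage 1: 12(0−ω_c) = −38(1−ω_c)  ⇒  50ω_c = 38  ⇒  ω_c = 19/25
  ⇒ ω_c¹/ω_r¹ = 19/25
Stage 2: N_ring = 31 + 2·16 = 63
Stage 2: 31(ω_s−ω_c) = −63(ω_r−ω_c),  ω_s=0, ω_r=1
Stage 2: 31(0−ω_c) = −63(1−ω_c)  ⇒  94ω_c = 63  ⇒  ω_c = 63/94
  ⇒ ω_c²/ω_r² = 63/94
Coupling ω_r² = ω_c¹ ⇒ overall = 19/25 × 63/94 = 1197/2350

1197/2350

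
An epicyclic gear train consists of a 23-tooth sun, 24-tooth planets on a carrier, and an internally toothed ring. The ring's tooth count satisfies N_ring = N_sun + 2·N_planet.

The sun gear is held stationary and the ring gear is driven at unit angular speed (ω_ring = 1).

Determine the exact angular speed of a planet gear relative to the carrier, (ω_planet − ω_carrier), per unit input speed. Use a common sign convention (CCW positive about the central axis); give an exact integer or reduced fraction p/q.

N_ring = 23 + 2·24 = 71
23(ω_s−ω_c) = −71(ω_r−ω_c),  ω_s=0, ω_r=1
23(0−ω_c) = −71(1−ω_c)  ⇒  94ω_c = 71  ⇒  ω_c = 71/94
sun–planet: 23·(0−71/94) = −24·(ω_p−ω_c)  ⇒  ω_p−ω_c = −(23/24)·(-71/94) = 1633/2256

1633/2256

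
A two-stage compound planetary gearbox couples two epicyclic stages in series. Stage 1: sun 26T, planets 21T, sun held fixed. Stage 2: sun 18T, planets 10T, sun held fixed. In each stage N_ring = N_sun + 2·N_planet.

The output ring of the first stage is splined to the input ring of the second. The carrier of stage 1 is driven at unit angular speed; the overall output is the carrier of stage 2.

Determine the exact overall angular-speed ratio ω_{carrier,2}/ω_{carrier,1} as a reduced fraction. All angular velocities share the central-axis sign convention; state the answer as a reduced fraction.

893/952

Stage 1: N_ring = 26 + 2·21 = 68
Stage 1: 26(ω_s−ω_c) = −68(ω_r−ω_c),  ω_s=0, ω_c=1
Stage 1: ω_r = 1 − (26/68)(0−1) = 47/34
  ⇒ ω_r¹/ω_c¹ = 47/34
Stage 2: N_ring = 18 + 2·10 = 38
Stage 2: 18(ω_s−ω_c) = −38(ω_r−ω_c),  ω_s=0, ω_r=1
Stage 2: 18(0−ω_c) = −38(1−ω_c)  ⇒  56ω_c = 38  ⇒  ω_c = 19/28
  ⇒ ω_c²/ω_r² = 19/28
Coupling ω_r² = ω_r¹ ⇒ overall = 47/34 × 19/28 = 893/952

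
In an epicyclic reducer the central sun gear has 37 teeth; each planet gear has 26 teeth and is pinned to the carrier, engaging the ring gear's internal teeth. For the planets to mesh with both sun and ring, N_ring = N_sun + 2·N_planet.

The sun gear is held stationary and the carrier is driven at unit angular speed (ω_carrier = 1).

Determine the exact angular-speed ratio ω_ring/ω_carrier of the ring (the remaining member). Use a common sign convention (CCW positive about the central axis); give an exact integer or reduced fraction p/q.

N_ring = 37 + 2·26 = 89
37(ω_s−ω_c) = −89(ω_r−ω_c),  ω_s=0, ω_c=1
ω_r = 1 − (37/89)(0−1) = 126/89
ω_r/ω_c = 126/89

126/89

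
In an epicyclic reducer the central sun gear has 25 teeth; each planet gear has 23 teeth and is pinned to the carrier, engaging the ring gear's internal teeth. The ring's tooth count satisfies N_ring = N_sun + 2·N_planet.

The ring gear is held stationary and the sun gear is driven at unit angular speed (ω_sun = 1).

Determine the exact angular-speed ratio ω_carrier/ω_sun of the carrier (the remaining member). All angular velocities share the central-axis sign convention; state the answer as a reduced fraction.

N_ring = 25 + 2·23 = 71
25(ω_s−ω_c) = −71(ω_r−ω_c),  ω_r=0, ω_s=1
25(1−ω_c) = −71(0−ω_c)  ⇒  96ω_c = 25  ⇒  ω_c = 25/96
ω_c/ω_s = 25/96

25/96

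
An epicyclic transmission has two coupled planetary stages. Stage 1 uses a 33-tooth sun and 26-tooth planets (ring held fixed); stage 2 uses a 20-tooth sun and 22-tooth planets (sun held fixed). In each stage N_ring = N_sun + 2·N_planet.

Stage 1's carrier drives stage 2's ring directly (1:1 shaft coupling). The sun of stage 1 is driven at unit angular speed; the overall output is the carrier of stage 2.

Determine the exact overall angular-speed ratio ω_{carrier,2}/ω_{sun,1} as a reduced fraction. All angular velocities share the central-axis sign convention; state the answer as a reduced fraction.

Stage 1: N_ring = 33 + 2·26 = 85
Stage 1: 33(ω_s−ω_c) = −85(ω_r−ω_c),  ω_r=0, ω_s=1
Stage 1: 33(1−ω_c) = −85(0−ω_c)  ⇒  118ω_c = 33  ⇒  ω_c = 33/118
  ⇒ ω_c¹/ω_s¹ = 33/118
Stage 2: N_ring = 20 + 2·22 = 64
Stage 2: 20(ω_s−ω_c) = −64(ω_r−ω_c),  ω_s=0, ω_r=1
Stage 2: 20(0−ω_c) = −64(1−ω_c)  ⇒  84ω_c = 64  ⇒  ω_c = 16/21
  ⇒ ω_c²/ω_r² = 16/21
Coupling ω_r² = ω_c¹ ⇒ overall = 33/118 × 16/21 = 88/413

88/413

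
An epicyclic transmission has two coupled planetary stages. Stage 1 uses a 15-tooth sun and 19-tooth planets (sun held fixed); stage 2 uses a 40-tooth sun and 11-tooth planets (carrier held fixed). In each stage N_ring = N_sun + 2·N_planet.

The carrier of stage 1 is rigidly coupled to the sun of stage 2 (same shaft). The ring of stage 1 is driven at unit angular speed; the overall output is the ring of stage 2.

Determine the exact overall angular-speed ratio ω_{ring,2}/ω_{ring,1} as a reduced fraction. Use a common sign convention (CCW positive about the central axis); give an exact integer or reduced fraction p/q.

Stage 1: N_ring = 15 + 2·19 = 53
Stage 1: 15(ω_s−ω_c) = −53(ω_r−ω_c),  ω_s=0, ω_r=1
Stage 1: 15(0−ω_c) = −53(1−ω_c)  ⇒  68ω_c = 53  ⇒  ω_c = 53/68
  ⇒ ω_c¹/ω_r¹ = 53/68
Stage 2: N_ring = 40 + 2·11 = 62
Stage 2: 40(ω_s−ω_c) = −62(ω_r−ω_c),  ω_c=0, ω_s=1
Stage 2: ω_r = 0 − (40/62)(1−0) = -20/31
  ⇒ ω_r²/ω_s² = -20/31
Coupling ω_s² = ω_c¹ ⇒ overall = 53/68 × -20/31 = -265/527

-265/527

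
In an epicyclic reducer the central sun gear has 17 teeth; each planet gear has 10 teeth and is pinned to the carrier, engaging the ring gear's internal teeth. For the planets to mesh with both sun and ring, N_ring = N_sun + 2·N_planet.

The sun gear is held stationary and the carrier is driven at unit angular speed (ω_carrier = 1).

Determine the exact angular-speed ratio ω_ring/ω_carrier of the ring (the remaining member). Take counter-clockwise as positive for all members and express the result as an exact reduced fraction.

54/37

N_ring = 17 + 2·10 = 37
17(ω_s−ω_c) = −37(ω_r−ω_c),  ω_s=0, ω_c=1
ω_r = 1 − (17/37)(0−1) = 54/37
ω_r/ω_c = 54/37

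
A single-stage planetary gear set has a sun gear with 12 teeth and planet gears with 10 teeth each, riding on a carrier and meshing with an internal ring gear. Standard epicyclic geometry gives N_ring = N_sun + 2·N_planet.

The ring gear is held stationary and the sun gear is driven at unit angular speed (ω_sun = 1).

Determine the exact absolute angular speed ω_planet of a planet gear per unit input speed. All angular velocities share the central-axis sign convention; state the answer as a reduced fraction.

-3/5

N_ring = 12 + 2·10 = 32
12(ω_s−ω_c) = −32(ω_r−ω_c),  ω_r=0, ω_s=1
12(1−ω_c) = −32(0−ω_c)  ⇒  44ω_c = 12  ⇒  ω_c = 3/11
sun–planet: 12·(1−3/11) = −10·(ω_p−ω_c)  ⇒  ω_p−ω_c = −(12/10)·(8/11) = -48/55
ω_p = 3/11 − 48/55 = -3/5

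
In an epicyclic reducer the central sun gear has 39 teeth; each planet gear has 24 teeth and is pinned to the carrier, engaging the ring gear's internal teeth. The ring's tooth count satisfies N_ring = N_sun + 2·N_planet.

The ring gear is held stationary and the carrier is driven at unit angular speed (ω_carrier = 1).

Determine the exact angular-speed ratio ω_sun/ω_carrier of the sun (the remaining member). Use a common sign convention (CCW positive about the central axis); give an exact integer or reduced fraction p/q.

N_ring = 39 + 2·24 = 87
39(ω_s−ω_c) = −87(ω_r−ω_c),  ω_r=0, ω_c=1
ω_s = 1 − (87/39)(0−1) = 42/13
ω_s/ω_c = 42/13

42/13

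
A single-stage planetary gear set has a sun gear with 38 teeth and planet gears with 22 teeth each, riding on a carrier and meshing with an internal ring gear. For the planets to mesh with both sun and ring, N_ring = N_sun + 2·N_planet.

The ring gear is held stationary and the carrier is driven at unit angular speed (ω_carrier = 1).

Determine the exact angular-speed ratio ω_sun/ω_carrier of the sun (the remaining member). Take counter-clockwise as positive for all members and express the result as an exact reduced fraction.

N_ring = 38 + 2·22 = 82
38(ω_s−ω_c) = −82(ω_r−ω_c),  ω_r=0, ω_c=1
ω_s = 1 − (82/38)(0−1) = 60/19
ω_s/ω_c = 60/19

60/19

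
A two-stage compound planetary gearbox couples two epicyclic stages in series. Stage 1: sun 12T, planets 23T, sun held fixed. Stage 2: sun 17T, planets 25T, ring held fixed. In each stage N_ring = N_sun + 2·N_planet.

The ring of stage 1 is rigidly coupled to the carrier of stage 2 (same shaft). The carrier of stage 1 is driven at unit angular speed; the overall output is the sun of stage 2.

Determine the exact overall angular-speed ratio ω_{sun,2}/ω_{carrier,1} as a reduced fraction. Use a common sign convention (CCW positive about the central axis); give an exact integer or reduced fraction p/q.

Stage 1: N_ring = 12 + 2·23 = 58
Stage 1: 12(ω_s−ω_c) = −58(ω_r−ω_c),  ω_s=0, ω_c=1
Stage 1: ω_r = 1 − (12/58)(0−1) = 35/29
  ⇒ ω_r¹/ω_c¹ = 35/29
Stage 2: N_ring = 17 + 2·25 = 67
Stage 2: 17(ω_s−ω_c) = −67(ω_r−ω_c),  ω_r=0, ω_c=1
Stage 2: ω_s = 1 − (67/17)(0−1) = 84/17
  ⇒ ω_s²/ω_c² = 84/17
Coupling ω_c² = ω_r¹ ⇒ overall = 35/29 × 84/17 = 2940/493

2940/493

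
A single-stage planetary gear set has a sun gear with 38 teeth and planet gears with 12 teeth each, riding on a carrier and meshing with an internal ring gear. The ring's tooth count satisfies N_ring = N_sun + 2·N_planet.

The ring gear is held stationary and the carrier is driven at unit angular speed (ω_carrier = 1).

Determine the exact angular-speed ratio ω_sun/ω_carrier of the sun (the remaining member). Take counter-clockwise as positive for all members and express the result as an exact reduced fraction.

N_ring = 38 + 2·12 = 62
38(ω_s−ω_c) = −62(ω_r−ω_c),  ω_r=0, ω_c=1
ω_s = 1 − (62/38)(0−1) = 50/19
ω_s/ω_c = 50/19

50/19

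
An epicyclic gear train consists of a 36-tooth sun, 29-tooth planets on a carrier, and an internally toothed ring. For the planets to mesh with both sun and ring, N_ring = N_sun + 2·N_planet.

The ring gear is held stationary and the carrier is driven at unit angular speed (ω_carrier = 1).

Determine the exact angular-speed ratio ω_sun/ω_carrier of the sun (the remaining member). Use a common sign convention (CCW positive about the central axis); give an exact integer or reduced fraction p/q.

65/18

N_ring = 36 + 2·29 = 94
36(ω_s−ω_c) = −94(ω_r−ω_c),  ω_r=0, ω_c=1
ω_s = 1 − (94/36)(0−1) = 65/18
ω_s/ω_c = 65/18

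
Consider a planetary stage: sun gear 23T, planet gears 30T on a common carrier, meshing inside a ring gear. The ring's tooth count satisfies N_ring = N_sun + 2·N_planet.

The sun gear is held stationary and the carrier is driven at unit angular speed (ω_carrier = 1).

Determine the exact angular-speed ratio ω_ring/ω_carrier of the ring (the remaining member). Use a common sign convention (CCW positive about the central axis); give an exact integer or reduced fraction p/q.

N_ring = 23 + 2·30 = 83
23(ω_s−ω_c) = −83(ω_r−ω_c),  ω_s=0, ω_c=1
ω_r = 1 − (23/83)(0−1) = 106/83
ω_r/ω_c = 106/83

106/83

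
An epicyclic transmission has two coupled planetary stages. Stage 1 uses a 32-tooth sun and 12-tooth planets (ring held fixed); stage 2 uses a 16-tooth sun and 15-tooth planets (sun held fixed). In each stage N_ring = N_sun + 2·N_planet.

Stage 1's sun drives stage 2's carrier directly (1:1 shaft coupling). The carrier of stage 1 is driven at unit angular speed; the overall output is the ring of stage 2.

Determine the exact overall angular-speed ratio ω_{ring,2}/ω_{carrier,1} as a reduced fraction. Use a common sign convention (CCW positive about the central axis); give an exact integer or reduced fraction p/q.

341/92

Stage 1: N_ring = 32 + 2·12 = 56
Stage 1: 32(ω_s−ω_c) = −56(ω_r−ω_c),  ω_r=0, ω_c=1
Stage 1: ω_s = 1 − (56/32)(0−1) = 11/4
  ⇒ ω_s¹/ω_c¹ = 11/4
Stage 2: N_ring = 16 + 2·15 = 46
Stage 2: 16(ω_s−ω_c) = −46(ω_r−ω_c),  ω_s=0, ω_c=1
Stage 2: ω_r = 1 − (16/46)(0−1) = 31/23
  ⇒ ω_r²/ω_c² = 31/23
Coupling ω_c² = ω_s¹ ⇒ overall = 11/4 × 31/23 = 341/92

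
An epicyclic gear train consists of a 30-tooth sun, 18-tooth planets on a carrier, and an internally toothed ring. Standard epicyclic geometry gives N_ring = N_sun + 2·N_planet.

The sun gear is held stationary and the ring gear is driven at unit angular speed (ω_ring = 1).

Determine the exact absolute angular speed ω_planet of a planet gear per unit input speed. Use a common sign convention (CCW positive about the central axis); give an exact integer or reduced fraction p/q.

11/6

N_ring = 30 + 2·18 = 66
30(ω_s−ω_c) = −66(ω_r−ω_c),  ω_s=0, ω_r=1
30(0−ω_c) = −66(1−ω_c)  ⇒  96ω_c = 66  ⇒  ω_c = 11/16
sun–planet: 30·(0−11/16) = −18·(ω_p−ω_c)  ⇒  ω_p−ω_c = −(30/18)·(-11/16) = 55/48
ω_p = 11/16 + 55/48 = 11/6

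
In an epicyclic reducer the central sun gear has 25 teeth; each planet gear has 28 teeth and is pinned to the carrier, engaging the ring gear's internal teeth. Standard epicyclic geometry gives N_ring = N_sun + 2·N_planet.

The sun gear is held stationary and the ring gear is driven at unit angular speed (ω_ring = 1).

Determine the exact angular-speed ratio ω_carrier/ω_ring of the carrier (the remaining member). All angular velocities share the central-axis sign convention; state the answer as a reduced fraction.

81/106

N_ring = 25 + 2·28 = 81
25(ω_s−ω_c) = −81(ω_r−ω_c),  ω_s=0, ω_r=1
25(0−ω_c) = −81(1−ω_c)  ⇒  106ω_c = 81  ⇒  ω_c = 81/106
ω_c/ω_r = 81/106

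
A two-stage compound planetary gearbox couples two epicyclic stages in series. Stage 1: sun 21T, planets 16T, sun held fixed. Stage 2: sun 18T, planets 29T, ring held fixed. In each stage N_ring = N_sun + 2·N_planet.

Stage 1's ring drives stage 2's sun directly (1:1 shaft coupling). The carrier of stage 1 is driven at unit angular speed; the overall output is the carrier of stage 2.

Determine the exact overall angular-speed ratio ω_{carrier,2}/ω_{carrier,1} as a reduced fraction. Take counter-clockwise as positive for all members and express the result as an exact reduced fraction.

666/2491

Stage 1: N_ring = 21 + 2·16 = 53
Stage 1: 21(ω_s−ω_c) = −53(ω_r−ω_c),  ω_s=0, ω_c=1
Stage 1: ω_r = 1 − (21/53)(0−1) = 74/53
  ⇒ ω_r¹/ω_c¹ = 74/53
Stage 2: N_ring = 18 + 2·29 = 76
Stage 2: 18(ω_s−ω_c) = −76(ω_r−ω_c),  ω_r=0, ω_s=1
Stage 2: 18(1−ω_c) = −76(0−ω_c)  ⇒  94ω_c = 18  ⇒  ω_c = 9/47
  ⇒ ω_c²/ω_s² = 9/47
Coupling ω_s² = ω_r¹ ⇒ overall = 74/53 × 9/47 = 666/2491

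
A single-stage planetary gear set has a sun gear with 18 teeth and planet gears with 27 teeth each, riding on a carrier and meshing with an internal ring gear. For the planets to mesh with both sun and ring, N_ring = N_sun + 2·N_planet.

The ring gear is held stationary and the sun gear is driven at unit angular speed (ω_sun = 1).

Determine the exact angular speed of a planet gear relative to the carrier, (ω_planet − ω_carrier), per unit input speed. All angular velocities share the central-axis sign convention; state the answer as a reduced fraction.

N_ring = 18 + 2·27 = 72
18(ω_s−ω_c) = −72(ω_r−ω_c),  ω_r=0, ω_s=1
18(1−ω_c) = −72(0−ω_c)  ⇒  90ω_c = 18  ⇒  ω_c = 1/5
sun–planet: 18·(1−1/5) = −27·(ω_p−ω_c)  ⇒  ω_p−ω_c = −(18/27)·(4/5) = -8/15

-8/15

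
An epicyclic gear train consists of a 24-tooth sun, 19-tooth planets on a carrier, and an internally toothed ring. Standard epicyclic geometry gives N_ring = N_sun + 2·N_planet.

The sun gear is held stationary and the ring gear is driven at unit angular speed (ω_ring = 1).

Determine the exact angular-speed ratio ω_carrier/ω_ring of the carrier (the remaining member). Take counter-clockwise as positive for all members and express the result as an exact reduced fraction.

31/43

N_ring = 24 + 2·19 = 62
24(ω_s−ω_c) = −62(ω_r−ω_c),  ω_s=0, ω_r=1
24(0−ω_c) = −62(1−ω_c)  ⇒  86ω_c = 62  ⇒  ω_c = 31/43
ω_c/ω_r = 31/43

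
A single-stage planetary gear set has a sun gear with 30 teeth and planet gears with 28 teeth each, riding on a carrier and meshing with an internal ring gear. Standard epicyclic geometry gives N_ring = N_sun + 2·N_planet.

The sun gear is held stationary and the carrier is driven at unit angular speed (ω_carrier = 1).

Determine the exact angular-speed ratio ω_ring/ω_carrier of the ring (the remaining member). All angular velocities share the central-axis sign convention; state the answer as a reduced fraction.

58/43

N_ring = 30 + 2·28 = 86
30(ω_s−ω_c) = −86(ω_r−ω_c),  ω_s=0, ω_c=1
ω_r = 1 − (30/86)(0−1) = 58/43
ω_r/ω_c = 58/43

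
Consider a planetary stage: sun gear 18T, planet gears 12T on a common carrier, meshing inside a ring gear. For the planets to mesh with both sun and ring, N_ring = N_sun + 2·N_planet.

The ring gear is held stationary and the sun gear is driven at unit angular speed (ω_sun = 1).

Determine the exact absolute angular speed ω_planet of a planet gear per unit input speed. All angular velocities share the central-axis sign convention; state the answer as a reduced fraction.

N_ring = 18 + 2·12 = 42
18(ω_s−ω_c) = −42(ω_r−ω_c),  ω_r=0, ω_s=1
18(1−ω_c) = −42(0−ω_c)  ⇒  60ω_c = 18  ⇒  ω_c = 3/10
sun–planet: 18·(1−3/10) = −12·(ω_p−ω_c)  ⇒  ω_p−ω_c = −(18/12)·(7/10) = -21/20
ω_p = 3/10 − 21/20 = -3/4

-3/4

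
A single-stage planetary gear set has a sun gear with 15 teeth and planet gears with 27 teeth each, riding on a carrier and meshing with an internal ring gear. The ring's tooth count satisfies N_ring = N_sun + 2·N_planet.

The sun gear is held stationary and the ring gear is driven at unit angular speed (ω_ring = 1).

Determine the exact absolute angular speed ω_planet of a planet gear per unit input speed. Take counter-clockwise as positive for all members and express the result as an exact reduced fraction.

N_ring = 15 + 2·27 = 69
15(ω_s−ω_c) = −69(ω_r−ω_c),  ω_s=0, ω_r=1
15(0−ω_c) = −69(1−ω_c)  ⇒  84ω_c = 69  ⇒  ω_c = 23/28
sun–planet: 15·(0−23/28) = −27·(ω_p−ω_c)  ⇒  ω_p−ω_c = −(15/27)·(-23/28) = 115/252
ω_p = 23/28 + 115/252 = 23/18

23/18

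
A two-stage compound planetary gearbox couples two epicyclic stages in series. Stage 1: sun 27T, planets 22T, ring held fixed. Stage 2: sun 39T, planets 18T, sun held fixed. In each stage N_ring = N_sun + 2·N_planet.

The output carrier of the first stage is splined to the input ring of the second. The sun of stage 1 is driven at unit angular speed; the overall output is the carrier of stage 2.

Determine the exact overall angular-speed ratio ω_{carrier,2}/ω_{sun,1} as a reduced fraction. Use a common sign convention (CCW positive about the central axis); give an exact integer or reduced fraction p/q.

675/3724

Stage 1: N_ring = 27 + 2·22 = 71
Stage 1: 27(ω_s−ω_c) = −71(ω_r−ω_c),  ω_r=0, ω_s=1
Stage 1: 27(1−ω_c) = −71(0−ω_c)  ⇒  98ω_c = 27  ⇒  ω_c = 27/98
  ⇒ ω_c¹/ω_s¹ = 27/98
Stage 2: N_ring = 39 + 2·18 = 75
Stage 2: 39(ω_s−ω_c) = −75(ω_r−ω_c),  ω_s=0, ω_r=1
Stage 2: 39(0−ω_c) = −75(1−ω_c)  ⇒  114ω_c = 75  ⇒  ω_c = 25/38
  ⇒ ω_c²/ω_r² = 25/38
Coupling ω_r² = ω_c¹ ⇒ overall = 27/98 × 25/38 = 675/3724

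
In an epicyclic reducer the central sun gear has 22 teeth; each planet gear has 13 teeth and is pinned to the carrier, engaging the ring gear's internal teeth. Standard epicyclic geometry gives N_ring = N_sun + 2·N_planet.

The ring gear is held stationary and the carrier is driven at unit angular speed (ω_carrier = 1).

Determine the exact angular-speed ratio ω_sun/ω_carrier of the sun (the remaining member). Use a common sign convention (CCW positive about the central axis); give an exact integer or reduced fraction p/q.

N_ring = 22 + 2·13 = 48
22(ω_s−ω_c) = −48(ω_r−ω_c),  ω_r=0, ω_c=1
ω_s = 1 − (48/22)(0−1) = 35/11
ω_s/ω_c = 35/11

35/11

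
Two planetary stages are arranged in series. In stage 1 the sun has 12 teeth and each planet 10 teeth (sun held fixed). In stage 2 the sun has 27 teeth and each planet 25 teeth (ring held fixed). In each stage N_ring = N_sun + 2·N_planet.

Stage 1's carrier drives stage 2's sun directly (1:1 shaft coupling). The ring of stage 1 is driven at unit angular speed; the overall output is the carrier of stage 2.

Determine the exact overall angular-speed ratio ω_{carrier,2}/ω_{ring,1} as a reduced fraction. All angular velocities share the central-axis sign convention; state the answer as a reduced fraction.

Stage 1: N_ring = 12 + 2·10 = 32
Stage 1: 12(ω_s−ω_c) = −32(ω_r−ω_c),  ω_s=0, ω_r=1
Stage 1: 12(0−ω_c) = −32(1−ω_c)  ⇒  44ω_c = 32  ⇒  ω_c = 8/11
  ⇒ ω_c¹/ω_r¹ = 8/11
Stage 2: N_ring = 27 + 2·25 = 77
Stage 2: 27(ω_s−ω_c) = −77(ω_r−ω_c),  ω_r=0, ω_s=1
Stage 2: 27(1−ω_c) = −77(0−ω_c)  ⇒  104ω_c = 27  ⇒  ω_c = 27/104
  ⇒ ω_c²/ω_s² = 27/104
Coupling ω_s² = ω_c¹ ⇒ overall = 8/11 × 27/104 = 27/143

27/143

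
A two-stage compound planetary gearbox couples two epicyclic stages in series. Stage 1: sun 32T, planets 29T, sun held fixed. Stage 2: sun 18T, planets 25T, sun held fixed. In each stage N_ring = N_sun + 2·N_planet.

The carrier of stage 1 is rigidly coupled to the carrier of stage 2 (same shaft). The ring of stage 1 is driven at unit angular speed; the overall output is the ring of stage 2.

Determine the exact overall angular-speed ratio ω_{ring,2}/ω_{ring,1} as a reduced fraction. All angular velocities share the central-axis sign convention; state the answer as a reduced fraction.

Stage 1: N_ring = 32 + 2·29 = 90
Stage 1: 32(ω_s−ω_c) = −90(ω_r−ω_c),  ω_s=0, ω_r=1
Stage 1: 32(0−ω_c) = −90(1−ω_c)  ⇒  122ω_c = 90  ⇒  ω_c = 45/61
  ⇒ ω_c¹/ω_r¹ = 45/61
Stage 2: N_ring = 18 + 2·25 = 68
Stage 2: 18(ω_s−ω_c) = −68(ω_r−ω_c),  ω_s=0, ω_c=1
Stage 2: ω_r = 1 − (18/68)(0−1) = 43/34
  ⇒ ω_r²/ω_c² = 43/34
Coupling ω_c² = ω_c¹ ⇒ overall = 45/61 × 43/34 = 1935/2074

1935/2074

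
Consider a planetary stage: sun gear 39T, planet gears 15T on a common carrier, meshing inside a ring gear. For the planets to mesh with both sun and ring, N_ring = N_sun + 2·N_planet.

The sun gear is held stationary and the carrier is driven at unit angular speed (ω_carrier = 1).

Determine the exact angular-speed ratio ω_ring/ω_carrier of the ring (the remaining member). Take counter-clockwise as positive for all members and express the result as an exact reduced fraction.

36/23

N_ring = 39 + 2·15 = 69
39(ω_s−ω_c) = −69(ω_r−ω_c),  ω_s=0, ω_c=1
ω_r = 1 − (39/69)(0−1) = 36/23
ω_r/ω_c = 36/23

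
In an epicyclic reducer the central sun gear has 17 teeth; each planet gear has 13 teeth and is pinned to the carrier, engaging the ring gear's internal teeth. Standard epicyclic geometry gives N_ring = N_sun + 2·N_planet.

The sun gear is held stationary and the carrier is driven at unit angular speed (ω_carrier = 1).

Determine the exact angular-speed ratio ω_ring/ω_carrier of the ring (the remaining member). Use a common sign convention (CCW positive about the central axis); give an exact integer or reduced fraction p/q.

N_ring = 17 + 2·13 = 43
17(ω_s−ω_c) = −43(ω_r−ω_c),  ω_s=0, ω_c=1
ω_r = 1 − (17/43)(0−1) = 60/43
ω_r/ω_c = 60/43

60/43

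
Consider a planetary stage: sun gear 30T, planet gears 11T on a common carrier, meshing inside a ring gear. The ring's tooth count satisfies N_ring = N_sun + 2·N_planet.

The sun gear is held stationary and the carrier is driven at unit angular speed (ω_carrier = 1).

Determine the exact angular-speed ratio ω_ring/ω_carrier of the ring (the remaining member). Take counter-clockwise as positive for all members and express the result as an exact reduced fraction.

N_ring = 30 + 2·11 = 52
30(ω_s−ω_c) = −52(ω_r−ω_c),  ω_s=0, ω_c=1
ω_r = 1 − (30/52)(0−1) = 41/26
ω_r/ω_c = 41/26

41/26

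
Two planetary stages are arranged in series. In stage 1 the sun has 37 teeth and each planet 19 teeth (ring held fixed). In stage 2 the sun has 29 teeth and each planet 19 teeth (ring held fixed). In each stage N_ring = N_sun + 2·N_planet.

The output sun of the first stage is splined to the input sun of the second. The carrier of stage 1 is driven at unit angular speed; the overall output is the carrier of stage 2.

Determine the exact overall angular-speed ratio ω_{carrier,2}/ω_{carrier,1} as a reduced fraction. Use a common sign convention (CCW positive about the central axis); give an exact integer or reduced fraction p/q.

Stage 1: N_ring = 37 + 2·19 = 75
Stage 1: 37(ω_s−ω_c) = −75(ω_r−ω_c),  ω_r=0, ω_c=1
Stage 1: ω_s = 1 − (75/37)(0−1) = 112/37
  ⇒ ω_s¹/ω_c¹ = 112/37
Stage 2: N_ring = 29 + 2·19 = 67
Stage 2: 29(ω_s−ω_c) = −67(ω_r−ω_c),  ω_r=0, ω_s=1
Stage 2: 29(1−ω_c) = −67(0−ω_c)  ⇒  96ω_c = 29  ⇒  ω_c = 29/96
  ⇒ ω_c²/ω_s² = 29/96
Coupling ω_s² = ω_s¹ ⇒ overall = 112/37 × 29/96 = 203/222

203/222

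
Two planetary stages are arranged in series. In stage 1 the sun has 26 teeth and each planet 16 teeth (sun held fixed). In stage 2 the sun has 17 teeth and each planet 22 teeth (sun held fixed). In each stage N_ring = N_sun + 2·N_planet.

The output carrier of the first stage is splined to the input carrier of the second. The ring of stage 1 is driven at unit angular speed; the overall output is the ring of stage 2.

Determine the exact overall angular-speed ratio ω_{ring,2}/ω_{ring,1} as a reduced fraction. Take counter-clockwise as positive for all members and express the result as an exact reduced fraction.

377/427

Stage 1: N_ring = 26 + 2·16 = 58
Stage 1: 26(ω_s−ω_c) = −58(ω_r−ω_c),  ω_s=0, ω_r=1
Stage 1: 26(0−ω_c) = −58(1−ω_c)  ⇒  84ω_c = 58  ⇒  ω_c = 29/42
  ⇒ ω_c¹/ω_r¹ = 29/42
Stage 2: N_ring = 17 + 2·22 = 61
Stage 2: 17(ω_s−ω_c) = −61(ω_r−ω_c),  ω_s=0, ω_c=1
Stage 2: ω_r = 1 − (17/61)(0−1) = 78/61
  ⇒ ω_r²/ω_c² = 78/61
Coupling ω_c² = ω_c¹ ⇒ overall = 29/42 × 78/61 = 377/427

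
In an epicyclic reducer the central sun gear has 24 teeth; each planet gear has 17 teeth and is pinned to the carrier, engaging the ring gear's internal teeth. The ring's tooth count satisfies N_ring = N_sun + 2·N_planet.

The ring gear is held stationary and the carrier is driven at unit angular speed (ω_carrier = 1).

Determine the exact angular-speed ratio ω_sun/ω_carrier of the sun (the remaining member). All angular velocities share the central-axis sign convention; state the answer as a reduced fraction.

N_ring = 24 + 2·17 = 58
24(ω_s−ω_c) = −58(ω_r−ω_c),  ω_r=0, ω_c=1
ω_s = 1 − (58/24)(0−1) = 41/12
ω_s/ω_c = 41/12

41/12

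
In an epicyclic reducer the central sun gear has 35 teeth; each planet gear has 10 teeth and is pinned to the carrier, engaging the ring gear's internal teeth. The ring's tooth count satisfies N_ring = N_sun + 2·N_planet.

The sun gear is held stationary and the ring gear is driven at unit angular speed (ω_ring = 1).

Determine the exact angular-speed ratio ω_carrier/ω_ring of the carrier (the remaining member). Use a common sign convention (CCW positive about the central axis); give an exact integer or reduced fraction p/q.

N_ring = 35 + 2·10 = 55
35(ω_s−ω_c) = −55(ω_r−ω_c),  ω_s=0, ω_r=1
35(0−ω_c) = −55(1−ω_c)  ⇒  90ω_c = 55  ⇒  ω_c = 11/18
ω_c/ω_r = 11/18

11/18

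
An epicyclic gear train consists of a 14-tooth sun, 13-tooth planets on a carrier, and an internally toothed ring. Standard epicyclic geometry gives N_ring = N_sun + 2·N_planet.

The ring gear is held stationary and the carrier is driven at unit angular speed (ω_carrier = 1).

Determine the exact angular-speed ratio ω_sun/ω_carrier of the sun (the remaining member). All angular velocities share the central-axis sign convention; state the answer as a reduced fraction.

N_ring = 14 + 2·13 = 40
14(ω_s−ω_c) = −40(ω_r−ω_c),  ω_r=0, ω_c=1
ω_s = 1 − (40/14)(0−1) = 27/7
ω_s/ω_c = 27/7

27/7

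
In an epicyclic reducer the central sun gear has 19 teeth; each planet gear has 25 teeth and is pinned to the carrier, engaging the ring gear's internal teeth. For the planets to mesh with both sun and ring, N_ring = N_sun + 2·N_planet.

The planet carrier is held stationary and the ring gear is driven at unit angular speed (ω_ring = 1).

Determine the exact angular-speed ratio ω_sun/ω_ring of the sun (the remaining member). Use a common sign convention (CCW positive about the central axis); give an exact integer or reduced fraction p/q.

N_ring = 19 + 2·25 = 69
19(ω_s−ω_c) = −69(ω_r−ω_c),  ω_c=0, ω_r=1
ω_s = 0 − (69/19)(1−0) = -69/19
ω_s/ω_r = -69/19

-69/19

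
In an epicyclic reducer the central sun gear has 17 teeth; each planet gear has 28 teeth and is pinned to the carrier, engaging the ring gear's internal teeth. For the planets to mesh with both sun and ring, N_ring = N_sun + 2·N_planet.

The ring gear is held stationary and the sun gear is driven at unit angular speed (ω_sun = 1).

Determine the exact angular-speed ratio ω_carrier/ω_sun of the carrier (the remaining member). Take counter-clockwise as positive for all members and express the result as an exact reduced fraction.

N_ring = 17 + 2·28 = 73
17(ω_s−ω_c) = −73(ω_r−ω_c),  ω_r=0, ω_s=1
17(1−ω_c) = −73(0−ω_c)  ⇒  90ω_c = 17  ⇒  ω_c = 17/90
ω_c/ω_s = 17/90

17/90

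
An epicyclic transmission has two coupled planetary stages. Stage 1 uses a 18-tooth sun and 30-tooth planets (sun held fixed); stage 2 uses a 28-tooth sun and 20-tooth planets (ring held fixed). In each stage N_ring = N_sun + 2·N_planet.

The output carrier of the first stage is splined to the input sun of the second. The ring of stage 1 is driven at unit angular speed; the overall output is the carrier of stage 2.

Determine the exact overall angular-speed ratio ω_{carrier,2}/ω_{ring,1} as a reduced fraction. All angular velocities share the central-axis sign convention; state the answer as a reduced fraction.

Stage 1: N_ring = 18 + 2·30 = 78
Stage 1: 18(ω_s−ω_c) = −78(ω_r−ω_c),  ω_s=0, ω_r=1
Stage 1: 18(0−ω_c) = −78(1−ω_c)  ⇒  96ω_c = 78  ⇒  ω_c = 13/16
  ⇒ ω_c¹/ω_r¹ = 13/16
Stage 2: N_ring = 28 + 2·20 = 68
Stage 2: 28(ω_s−ω_c) = −68(ω_r−ω_c),  ω_r=0, ω_s=1
Stage 2: 28(1−ω_c) = −68(0−ω_c)  ⇒  96ω_c = 28  ⇒  ω_c = 7/24
  ⇒ ω_c²/ω_s² = 7/24
Coupling ω_s² = ω_c¹ ⇒ overall = 13/16 × 7/24 = 91/384

91/384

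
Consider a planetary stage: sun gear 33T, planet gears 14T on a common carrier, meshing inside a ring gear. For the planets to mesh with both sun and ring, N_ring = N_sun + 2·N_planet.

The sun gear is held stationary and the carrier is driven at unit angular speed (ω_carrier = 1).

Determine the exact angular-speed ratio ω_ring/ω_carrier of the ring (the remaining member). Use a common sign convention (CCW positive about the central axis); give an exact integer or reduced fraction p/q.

N_ring = 33 + 2·14 = 61
33(ω_s−ω_c) = −61(ω_r−ω_c),  ω_s=0, ω_c=1
ω_r = 1 − (33/61)(0−1) = 94/61
ω_r/ω_c = 94/61

94/61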